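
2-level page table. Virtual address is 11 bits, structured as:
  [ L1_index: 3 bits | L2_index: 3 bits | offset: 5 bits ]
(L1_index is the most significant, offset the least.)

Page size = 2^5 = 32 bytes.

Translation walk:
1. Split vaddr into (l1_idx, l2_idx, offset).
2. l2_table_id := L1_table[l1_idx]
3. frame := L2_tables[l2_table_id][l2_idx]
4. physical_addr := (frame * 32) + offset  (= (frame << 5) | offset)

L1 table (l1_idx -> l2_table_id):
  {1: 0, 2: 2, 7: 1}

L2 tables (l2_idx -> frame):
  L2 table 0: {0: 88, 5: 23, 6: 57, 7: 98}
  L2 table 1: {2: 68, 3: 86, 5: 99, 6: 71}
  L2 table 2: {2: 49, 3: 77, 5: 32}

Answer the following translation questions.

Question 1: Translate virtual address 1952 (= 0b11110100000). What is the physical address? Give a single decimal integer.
vaddr = 1952 = 0b11110100000
Split: l1_idx=7, l2_idx=5, offset=0
L1[7] = 1
L2[1][5] = 99
paddr = 99 * 32 + 0 = 3168

Answer: 3168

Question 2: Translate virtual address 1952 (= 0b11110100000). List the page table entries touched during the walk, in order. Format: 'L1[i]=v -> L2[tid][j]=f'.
vaddr = 1952 = 0b11110100000
Split: l1_idx=7, l2_idx=5, offset=0

Answer: L1[7]=1 -> L2[1][5]=99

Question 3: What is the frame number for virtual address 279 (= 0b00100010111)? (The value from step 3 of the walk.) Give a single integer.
vaddr = 279: l1_idx=1, l2_idx=0
L1[1] = 0; L2[0][0] = 88

Answer: 88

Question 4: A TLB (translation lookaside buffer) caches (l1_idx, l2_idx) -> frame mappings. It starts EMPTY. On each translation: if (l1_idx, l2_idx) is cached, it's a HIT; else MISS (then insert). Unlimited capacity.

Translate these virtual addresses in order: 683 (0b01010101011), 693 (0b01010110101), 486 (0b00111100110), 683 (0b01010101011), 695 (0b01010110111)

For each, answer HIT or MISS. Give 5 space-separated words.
vaddr=683: (2,5) not in TLB -> MISS, insert
vaddr=693: (2,5) in TLB -> HIT
vaddr=486: (1,7) not in TLB -> MISS, insert
vaddr=683: (2,5) in TLB -> HIT
vaddr=695: (2,5) in TLB -> HIT

Answer: MISS HIT MISS HIT HIT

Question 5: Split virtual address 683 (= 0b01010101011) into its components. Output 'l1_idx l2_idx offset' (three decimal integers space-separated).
Answer: 2 5 11

Derivation:
vaddr = 683 = 0b01010101011
  top 3 bits -> l1_idx = 2
  next 3 bits -> l2_idx = 5
  bottom 5 bits -> offset = 11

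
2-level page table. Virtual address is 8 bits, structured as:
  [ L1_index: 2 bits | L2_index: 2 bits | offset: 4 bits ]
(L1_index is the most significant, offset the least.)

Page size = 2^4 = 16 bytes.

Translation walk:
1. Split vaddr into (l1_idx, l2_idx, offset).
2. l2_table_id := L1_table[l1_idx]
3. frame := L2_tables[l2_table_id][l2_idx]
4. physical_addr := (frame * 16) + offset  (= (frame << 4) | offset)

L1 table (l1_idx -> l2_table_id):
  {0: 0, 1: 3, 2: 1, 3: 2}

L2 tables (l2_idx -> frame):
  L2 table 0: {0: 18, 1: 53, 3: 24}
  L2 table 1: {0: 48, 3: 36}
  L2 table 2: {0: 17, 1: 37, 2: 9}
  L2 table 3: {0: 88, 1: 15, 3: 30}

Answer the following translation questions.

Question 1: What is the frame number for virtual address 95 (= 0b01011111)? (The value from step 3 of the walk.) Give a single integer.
Answer: 15

Derivation:
vaddr = 95: l1_idx=1, l2_idx=1
L1[1] = 3; L2[3][1] = 15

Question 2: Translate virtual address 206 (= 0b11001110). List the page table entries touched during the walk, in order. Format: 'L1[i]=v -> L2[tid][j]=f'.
Answer: L1[3]=2 -> L2[2][0]=17

Derivation:
vaddr = 206 = 0b11001110
Split: l1_idx=3, l2_idx=0, offset=14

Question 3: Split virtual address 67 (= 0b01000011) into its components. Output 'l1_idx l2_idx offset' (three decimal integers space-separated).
Answer: 1 0 3

Derivation:
vaddr = 67 = 0b01000011
  top 2 bits -> l1_idx = 1
  next 2 bits -> l2_idx = 0
  bottom 4 bits -> offset = 3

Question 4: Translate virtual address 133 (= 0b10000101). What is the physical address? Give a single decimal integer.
Answer: 773

Derivation:
vaddr = 133 = 0b10000101
Split: l1_idx=2, l2_idx=0, offset=5
L1[2] = 1
L2[1][0] = 48
paddr = 48 * 16 + 5 = 773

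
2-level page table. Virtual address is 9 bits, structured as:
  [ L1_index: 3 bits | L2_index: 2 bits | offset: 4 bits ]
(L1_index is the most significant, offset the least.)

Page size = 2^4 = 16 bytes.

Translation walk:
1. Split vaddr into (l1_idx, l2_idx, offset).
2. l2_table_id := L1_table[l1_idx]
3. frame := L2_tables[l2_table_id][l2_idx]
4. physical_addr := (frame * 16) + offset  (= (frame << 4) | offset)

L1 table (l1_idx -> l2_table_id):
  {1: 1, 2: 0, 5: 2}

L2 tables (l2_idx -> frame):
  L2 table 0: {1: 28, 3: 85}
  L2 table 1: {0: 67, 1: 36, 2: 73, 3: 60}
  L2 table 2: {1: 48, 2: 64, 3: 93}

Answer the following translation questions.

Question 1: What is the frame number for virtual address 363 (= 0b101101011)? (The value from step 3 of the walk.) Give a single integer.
vaddr = 363: l1_idx=5, l2_idx=2
L1[5] = 2; L2[2][2] = 64

Answer: 64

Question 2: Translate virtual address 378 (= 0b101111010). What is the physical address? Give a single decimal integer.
Answer: 1498

Derivation:
vaddr = 378 = 0b101111010
Split: l1_idx=5, l2_idx=3, offset=10
L1[5] = 2
L2[2][3] = 93
paddr = 93 * 16 + 10 = 1498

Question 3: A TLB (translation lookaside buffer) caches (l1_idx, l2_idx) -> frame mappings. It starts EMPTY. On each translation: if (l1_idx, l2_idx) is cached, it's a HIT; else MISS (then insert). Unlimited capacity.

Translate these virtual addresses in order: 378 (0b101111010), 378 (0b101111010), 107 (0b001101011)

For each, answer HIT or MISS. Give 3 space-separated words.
Answer: MISS HIT MISS

Derivation:
vaddr=378: (5,3) not in TLB -> MISS, insert
vaddr=378: (5,3) in TLB -> HIT
vaddr=107: (1,2) not in TLB -> MISS, insert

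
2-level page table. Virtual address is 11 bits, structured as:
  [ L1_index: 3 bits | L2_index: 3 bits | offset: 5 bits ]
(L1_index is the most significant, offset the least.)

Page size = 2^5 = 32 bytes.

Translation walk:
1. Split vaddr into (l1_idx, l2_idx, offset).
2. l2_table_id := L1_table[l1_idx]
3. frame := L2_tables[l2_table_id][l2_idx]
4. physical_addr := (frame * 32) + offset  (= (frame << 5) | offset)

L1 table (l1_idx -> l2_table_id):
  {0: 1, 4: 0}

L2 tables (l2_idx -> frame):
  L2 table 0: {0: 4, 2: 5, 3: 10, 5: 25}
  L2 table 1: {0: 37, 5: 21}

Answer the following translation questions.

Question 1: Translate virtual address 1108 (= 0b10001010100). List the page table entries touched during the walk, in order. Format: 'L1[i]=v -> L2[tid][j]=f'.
Answer: L1[4]=0 -> L2[0][2]=5

Derivation:
vaddr = 1108 = 0b10001010100
Split: l1_idx=4, l2_idx=2, offset=20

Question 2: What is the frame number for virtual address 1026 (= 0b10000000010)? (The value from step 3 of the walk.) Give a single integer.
Answer: 4

Derivation:
vaddr = 1026: l1_idx=4, l2_idx=0
L1[4] = 0; L2[0][0] = 4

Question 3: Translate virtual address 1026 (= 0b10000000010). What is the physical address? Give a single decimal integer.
Answer: 130

Derivation:
vaddr = 1026 = 0b10000000010
Split: l1_idx=4, l2_idx=0, offset=2
L1[4] = 0
L2[0][0] = 4
paddr = 4 * 32 + 2 = 130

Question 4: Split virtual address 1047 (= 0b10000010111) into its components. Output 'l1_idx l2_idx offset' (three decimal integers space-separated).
Answer: 4 0 23

Derivation:
vaddr = 1047 = 0b10000010111
  top 3 bits -> l1_idx = 4
  next 3 bits -> l2_idx = 0
  bottom 5 bits -> offset = 23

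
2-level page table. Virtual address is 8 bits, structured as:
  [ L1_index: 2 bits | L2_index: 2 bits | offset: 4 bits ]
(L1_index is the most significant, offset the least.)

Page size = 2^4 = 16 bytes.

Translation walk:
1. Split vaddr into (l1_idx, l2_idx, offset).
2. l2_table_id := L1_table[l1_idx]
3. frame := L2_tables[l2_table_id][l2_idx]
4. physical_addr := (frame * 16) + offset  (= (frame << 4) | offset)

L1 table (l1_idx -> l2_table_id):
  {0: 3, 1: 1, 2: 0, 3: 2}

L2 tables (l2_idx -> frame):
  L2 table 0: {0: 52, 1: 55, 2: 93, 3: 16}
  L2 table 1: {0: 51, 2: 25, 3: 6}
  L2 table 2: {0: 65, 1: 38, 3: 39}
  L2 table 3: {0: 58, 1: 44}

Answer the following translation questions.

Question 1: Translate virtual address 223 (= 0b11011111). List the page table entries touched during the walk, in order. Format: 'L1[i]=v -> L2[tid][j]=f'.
Answer: L1[3]=2 -> L2[2][1]=38

Derivation:
vaddr = 223 = 0b11011111
Split: l1_idx=3, l2_idx=1, offset=15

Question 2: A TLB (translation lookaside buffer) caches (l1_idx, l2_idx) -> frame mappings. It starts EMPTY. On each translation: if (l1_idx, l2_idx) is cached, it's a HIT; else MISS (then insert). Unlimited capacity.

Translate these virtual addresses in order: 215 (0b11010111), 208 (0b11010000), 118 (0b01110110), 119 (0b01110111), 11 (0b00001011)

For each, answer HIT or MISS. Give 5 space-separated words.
Answer: MISS HIT MISS HIT MISS

Derivation:
vaddr=215: (3,1) not in TLB -> MISS, insert
vaddr=208: (3,1) in TLB -> HIT
vaddr=118: (1,3) not in TLB -> MISS, insert
vaddr=119: (1,3) in TLB -> HIT
vaddr=11: (0,0) not in TLB -> MISS, insert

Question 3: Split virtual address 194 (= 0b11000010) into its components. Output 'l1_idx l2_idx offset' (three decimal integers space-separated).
Answer: 3 0 2

Derivation:
vaddr = 194 = 0b11000010
  top 2 bits -> l1_idx = 3
  next 2 bits -> l2_idx = 0
  bottom 4 bits -> offset = 2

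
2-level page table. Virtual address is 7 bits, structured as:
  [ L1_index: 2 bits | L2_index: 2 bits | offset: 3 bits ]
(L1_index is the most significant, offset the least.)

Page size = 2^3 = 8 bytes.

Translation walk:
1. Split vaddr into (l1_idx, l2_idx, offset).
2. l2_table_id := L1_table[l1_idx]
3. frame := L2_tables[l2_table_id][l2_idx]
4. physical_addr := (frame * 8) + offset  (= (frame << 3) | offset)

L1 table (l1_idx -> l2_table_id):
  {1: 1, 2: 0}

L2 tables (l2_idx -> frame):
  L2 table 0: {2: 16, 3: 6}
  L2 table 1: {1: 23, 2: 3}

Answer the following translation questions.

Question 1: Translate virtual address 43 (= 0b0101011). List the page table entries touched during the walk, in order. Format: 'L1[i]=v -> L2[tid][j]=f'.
Answer: L1[1]=1 -> L2[1][1]=23

Derivation:
vaddr = 43 = 0b0101011
Split: l1_idx=1, l2_idx=1, offset=3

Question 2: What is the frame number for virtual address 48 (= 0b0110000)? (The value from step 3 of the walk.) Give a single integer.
Answer: 3

Derivation:
vaddr = 48: l1_idx=1, l2_idx=2
L1[1] = 1; L2[1][2] = 3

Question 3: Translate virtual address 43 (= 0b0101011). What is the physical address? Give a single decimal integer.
vaddr = 43 = 0b0101011
Split: l1_idx=1, l2_idx=1, offset=3
L1[1] = 1
L2[1][1] = 23
paddr = 23 * 8 + 3 = 187

Answer: 187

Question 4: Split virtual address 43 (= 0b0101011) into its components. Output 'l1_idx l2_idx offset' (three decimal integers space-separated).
vaddr = 43 = 0b0101011
  top 2 bits -> l1_idx = 1
  next 2 bits -> l2_idx = 1
  bottom 3 bits -> offset = 3

Answer: 1 1 3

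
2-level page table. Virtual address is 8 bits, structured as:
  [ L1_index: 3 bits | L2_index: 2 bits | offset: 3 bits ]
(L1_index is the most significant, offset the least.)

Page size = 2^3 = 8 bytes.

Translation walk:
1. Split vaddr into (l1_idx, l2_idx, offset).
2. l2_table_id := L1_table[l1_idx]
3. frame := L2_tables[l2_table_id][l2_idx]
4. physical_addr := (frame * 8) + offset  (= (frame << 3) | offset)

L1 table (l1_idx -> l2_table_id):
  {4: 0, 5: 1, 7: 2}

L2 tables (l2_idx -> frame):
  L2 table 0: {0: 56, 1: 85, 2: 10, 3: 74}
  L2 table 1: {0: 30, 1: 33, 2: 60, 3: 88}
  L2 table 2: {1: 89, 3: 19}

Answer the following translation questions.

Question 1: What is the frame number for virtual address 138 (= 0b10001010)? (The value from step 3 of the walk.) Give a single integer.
vaddr = 138: l1_idx=4, l2_idx=1
L1[4] = 0; L2[0][1] = 85

Answer: 85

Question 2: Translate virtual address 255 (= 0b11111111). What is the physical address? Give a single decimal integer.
Answer: 159

Derivation:
vaddr = 255 = 0b11111111
Split: l1_idx=7, l2_idx=3, offset=7
L1[7] = 2
L2[2][3] = 19
paddr = 19 * 8 + 7 = 159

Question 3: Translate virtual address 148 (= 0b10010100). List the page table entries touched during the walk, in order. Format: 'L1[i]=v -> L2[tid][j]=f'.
vaddr = 148 = 0b10010100
Split: l1_idx=4, l2_idx=2, offset=4

Answer: L1[4]=0 -> L2[0][2]=10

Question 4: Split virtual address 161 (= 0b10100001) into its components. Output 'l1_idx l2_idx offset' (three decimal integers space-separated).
vaddr = 161 = 0b10100001
  top 3 bits -> l1_idx = 5
  next 2 bits -> l2_idx = 0
  bottom 3 bits -> offset = 1

Answer: 5 0 1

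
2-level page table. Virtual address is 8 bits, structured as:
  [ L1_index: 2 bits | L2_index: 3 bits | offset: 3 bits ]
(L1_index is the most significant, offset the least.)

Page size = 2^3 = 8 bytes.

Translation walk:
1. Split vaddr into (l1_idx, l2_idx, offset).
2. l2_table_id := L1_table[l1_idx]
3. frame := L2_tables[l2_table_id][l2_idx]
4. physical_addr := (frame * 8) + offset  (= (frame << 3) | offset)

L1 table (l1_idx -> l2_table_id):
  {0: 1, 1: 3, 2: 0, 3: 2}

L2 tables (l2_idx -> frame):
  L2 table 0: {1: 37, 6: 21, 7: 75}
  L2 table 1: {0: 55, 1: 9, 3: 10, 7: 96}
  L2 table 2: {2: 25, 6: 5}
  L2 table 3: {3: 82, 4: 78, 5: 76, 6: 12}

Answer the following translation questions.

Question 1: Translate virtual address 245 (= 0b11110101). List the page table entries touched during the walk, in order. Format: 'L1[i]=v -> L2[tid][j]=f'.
vaddr = 245 = 0b11110101
Split: l1_idx=3, l2_idx=6, offset=5

Answer: L1[3]=2 -> L2[2][6]=5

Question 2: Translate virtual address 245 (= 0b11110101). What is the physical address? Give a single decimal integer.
vaddr = 245 = 0b11110101
Split: l1_idx=3, l2_idx=6, offset=5
L1[3] = 2
L2[2][6] = 5
paddr = 5 * 8 + 5 = 45

Answer: 45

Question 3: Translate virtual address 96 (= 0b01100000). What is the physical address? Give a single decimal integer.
vaddr = 96 = 0b01100000
Split: l1_idx=1, l2_idx=4, offset=0
L1[1] = 3
L2[3][4] = 78
paddr = 78 * 8 + 0 = 624

Answer: 624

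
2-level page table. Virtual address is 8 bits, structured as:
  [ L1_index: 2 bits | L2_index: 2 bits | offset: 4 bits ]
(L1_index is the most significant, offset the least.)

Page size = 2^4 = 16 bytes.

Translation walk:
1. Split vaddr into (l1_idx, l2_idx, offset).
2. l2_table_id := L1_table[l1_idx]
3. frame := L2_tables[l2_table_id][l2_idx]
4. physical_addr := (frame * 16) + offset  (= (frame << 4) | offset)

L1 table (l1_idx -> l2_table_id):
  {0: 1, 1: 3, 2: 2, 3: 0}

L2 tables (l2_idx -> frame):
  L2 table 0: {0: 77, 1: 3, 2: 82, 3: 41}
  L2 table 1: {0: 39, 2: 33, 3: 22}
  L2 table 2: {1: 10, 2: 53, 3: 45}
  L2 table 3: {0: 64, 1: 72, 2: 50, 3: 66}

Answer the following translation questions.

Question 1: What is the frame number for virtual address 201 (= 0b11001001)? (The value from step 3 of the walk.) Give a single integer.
vaddr = 201: l1_idx=3, l2_idx=0
L1[3] = 0; L2[0][0] = 77

Answer: 77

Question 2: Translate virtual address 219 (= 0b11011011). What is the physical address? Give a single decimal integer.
Answer: 59

Derivation:
vaddr = 219 = 0b11011011
Split: l1_idx=3, l2_idx=1, offset=11
L1[3] = 0
L2[0][1] = 3
paddr = 3 * 16 + 11 = 59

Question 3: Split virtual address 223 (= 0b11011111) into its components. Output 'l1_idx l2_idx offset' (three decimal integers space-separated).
Answer: 3 1 15

Derivation:
vaddr = 223 = 0b11011111
  top 2 bits -> l1_idx = 3
  next 2 bits -> l2_idx = 1
  bottom 4 bits -> offset = 15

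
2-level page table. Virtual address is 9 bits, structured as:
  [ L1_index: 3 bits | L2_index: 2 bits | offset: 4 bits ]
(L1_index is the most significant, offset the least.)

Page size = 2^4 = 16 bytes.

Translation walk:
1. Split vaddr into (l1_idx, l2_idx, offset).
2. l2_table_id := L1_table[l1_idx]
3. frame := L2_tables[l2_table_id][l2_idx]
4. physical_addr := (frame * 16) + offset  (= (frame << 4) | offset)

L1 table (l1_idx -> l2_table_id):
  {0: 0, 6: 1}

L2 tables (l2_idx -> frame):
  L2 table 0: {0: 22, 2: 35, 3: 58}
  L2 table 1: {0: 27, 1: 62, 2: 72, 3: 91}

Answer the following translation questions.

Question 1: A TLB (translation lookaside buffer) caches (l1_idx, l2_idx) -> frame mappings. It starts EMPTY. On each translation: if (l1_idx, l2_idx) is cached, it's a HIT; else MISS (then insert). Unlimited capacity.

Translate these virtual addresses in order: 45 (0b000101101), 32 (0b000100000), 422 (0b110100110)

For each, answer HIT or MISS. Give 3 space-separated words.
Answer: MISS HIT MISS

Derivation:
vaddr=45: (0,2) not in TLB -> MISS, insert
vaddr=32: (0,2) in TLB -> HIT
vaddr=422: (6,2) not in TLB -> MISS, insert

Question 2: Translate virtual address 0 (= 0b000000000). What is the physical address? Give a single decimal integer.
vaddr = 0 = 0b000000000
Split: l1_idx=0, l2_idx=0, offset=0
L1[0] = 0
L2[0][0] = 22
paddr = 22 * 16 + 0 = 352

Answer: 352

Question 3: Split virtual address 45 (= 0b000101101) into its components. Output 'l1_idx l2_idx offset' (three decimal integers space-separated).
Answer: 0 2 13

Derivation:
vaddr = 45 = 0b000101101
  top 3 bits -> l1_idx = 0
  next 2 bits -> l2_idx = 2
  bottom 4 bits -> offset = 13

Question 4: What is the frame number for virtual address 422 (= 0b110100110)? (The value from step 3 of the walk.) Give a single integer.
Answer: 72

Derivation:
vaddr = 422: l1_idx=6, l2_idx=2
L1[6] = 1; L2[1][2] = 72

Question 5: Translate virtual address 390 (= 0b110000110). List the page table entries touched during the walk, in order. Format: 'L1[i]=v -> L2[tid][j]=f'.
vaddr = 390 = 0b110000110
Split: l1_idx=6, l2_idx=0, offset=6

Answer: L1[6]=1 -> L2[1][0]=27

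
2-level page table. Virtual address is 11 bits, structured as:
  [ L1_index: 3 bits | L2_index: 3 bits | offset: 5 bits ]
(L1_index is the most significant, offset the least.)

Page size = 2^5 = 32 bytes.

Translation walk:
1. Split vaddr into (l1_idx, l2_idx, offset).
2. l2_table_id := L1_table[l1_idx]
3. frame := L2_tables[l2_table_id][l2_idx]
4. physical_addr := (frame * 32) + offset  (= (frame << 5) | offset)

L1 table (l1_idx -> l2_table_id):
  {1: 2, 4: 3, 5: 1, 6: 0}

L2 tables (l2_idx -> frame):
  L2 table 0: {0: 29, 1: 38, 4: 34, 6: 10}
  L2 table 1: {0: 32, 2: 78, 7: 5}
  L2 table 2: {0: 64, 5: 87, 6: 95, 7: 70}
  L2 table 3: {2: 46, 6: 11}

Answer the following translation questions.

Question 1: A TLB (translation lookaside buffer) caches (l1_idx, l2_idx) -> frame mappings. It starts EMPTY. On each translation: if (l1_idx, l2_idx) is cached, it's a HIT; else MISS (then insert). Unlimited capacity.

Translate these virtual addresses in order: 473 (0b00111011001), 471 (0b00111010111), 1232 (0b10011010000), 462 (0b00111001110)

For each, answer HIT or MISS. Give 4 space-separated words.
vaddr=473: (1,6) not in TLB -> MISS, insert
vaddr=471: (1,6) in TLB -> HIT
vaddr=1232: (4,6) not in TLB -> MISS, insert
vaddr=462: (1,6) in TLB -> HIT

Answer: MISS HIT MISS HIT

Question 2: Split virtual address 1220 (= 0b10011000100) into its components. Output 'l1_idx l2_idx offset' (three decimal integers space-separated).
vaddr = 1220 = 0b10011000100
  top 3 bits -> l1_idx = 4
  next 3 bits -> l2_idx = 6
  bottom 5 bits -> offset = 4

Answer: 4 6 4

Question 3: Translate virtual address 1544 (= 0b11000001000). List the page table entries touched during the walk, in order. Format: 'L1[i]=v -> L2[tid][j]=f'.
vaddr = 1544 = 0b11000001000
Split: l1_idx=6, l2_idx=0, offset=8

Answer: L1[6]=0 -> L2[0][0]=29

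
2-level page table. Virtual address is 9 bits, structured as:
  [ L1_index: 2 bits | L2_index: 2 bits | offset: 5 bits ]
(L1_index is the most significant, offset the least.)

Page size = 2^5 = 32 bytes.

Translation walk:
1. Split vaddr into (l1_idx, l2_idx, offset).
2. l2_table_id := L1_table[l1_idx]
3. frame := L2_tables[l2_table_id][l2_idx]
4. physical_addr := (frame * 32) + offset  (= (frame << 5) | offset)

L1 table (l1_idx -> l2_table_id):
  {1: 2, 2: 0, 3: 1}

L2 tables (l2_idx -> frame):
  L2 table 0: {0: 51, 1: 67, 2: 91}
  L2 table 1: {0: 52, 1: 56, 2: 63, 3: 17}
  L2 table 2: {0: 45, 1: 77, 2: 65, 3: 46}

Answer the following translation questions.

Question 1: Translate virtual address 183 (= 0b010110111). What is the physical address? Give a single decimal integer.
Answer: 2487

Derivation:
vaddr = 183 = 0b010110111
Split: l1_idx=1, l2_idx=1, offset=23
L1[1] = 2
L2[2][1] = 77
paddr = 77 * 32 + 23 = 2487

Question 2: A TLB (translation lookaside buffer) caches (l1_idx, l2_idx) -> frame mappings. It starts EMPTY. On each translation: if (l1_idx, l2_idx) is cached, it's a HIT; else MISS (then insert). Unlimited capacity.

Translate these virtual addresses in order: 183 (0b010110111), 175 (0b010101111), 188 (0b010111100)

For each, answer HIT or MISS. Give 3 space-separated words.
Answer: MISS HIT HIT

Derivation:
vaddr=183: (1,1) not in TLB -> MISS, insert
vaddr=175: (1,1) in TLB -> HIT
vaddr=188: (1,1) in TLB -> HIT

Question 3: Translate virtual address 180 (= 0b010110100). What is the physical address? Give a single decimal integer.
vaddr = 180 = 0b010110100
Split: l1_idx=1, l2_idx=1, offset=20
L1[1] = 2
L2[2][1] = 77
paddr = 77 * 32 + 20 = 2484

Answer: 2484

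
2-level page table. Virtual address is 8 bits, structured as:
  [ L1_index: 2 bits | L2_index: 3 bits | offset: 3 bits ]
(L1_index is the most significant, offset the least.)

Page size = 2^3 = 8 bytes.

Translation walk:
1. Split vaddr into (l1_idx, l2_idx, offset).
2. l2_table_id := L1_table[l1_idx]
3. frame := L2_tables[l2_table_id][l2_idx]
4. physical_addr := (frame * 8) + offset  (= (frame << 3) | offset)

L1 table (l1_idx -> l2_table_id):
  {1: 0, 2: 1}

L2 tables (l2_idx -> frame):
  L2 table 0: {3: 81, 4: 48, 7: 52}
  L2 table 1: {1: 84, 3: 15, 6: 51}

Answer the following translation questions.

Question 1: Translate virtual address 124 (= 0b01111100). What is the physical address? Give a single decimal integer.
vaddr = 124 = 0b01111100
Split: l1_idx=1, l2_idx=7, offset=4
L1[1] = 0
L2[0][7] = 52
paddr = 52 * 8 + 4 = 420

Answer: 420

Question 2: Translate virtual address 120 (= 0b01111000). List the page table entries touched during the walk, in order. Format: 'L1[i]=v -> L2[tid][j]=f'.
vaddr = 120 = 0b01111000
Split: l1_idx=1, l2_idx=7, offset=0

Answer: L1[1]=0 -> L2[0][7]=52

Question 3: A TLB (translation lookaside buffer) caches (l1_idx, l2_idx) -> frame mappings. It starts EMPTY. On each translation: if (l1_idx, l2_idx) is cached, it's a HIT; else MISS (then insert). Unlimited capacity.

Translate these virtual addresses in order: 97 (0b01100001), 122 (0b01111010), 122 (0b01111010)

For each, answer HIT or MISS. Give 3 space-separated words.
Answer: MISS MISS HIT

Derivation:
vaddr=97: (1,4) not in TLB -> MISS, insert
vaddr=122: (1,7) not in TLB -> MISS, insert
vaddr=122: (1,7) in TLB -> HIT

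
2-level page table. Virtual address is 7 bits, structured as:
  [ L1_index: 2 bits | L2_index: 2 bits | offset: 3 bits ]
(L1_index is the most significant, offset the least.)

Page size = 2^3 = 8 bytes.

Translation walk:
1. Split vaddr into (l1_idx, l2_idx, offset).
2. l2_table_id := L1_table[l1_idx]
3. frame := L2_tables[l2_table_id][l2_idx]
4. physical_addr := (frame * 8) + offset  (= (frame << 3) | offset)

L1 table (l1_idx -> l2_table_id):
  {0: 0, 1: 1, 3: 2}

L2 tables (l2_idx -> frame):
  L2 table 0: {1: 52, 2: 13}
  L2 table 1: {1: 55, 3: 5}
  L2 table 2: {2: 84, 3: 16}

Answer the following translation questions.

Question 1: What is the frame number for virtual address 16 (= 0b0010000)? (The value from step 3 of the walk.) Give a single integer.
vaddr = 16: l1_idx=0, l2_idx=2
L1[0] = 0; L2[0][2] = 13

Answer: 13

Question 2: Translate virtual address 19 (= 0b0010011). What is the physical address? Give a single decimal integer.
Answer: 107

Derivation:
vaddr = 19 = 0b0010011
Split: l1_idx=0, l2_idx=2, offset=3
L1[0] = 0
L2[0][2] = 13
paddr = 13 * 8 + 3 = 107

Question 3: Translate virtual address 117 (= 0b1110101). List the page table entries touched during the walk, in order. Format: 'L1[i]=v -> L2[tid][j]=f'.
Answer: L1[3]=2 -> L2[2][2]=84

Derivation:
vaddr = 117 = 0b1110101
Split: l1_idx=3, l2_idx=2, offset=5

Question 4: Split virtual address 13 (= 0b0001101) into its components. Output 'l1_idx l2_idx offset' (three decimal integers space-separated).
vaddr = 13 = 0b0001101
  top 2 bits -> l1_idx = 0
  next 2 bits -> l2_idx = 1
  bottom 3 bits -> offset = 5

Answer: 0 1 5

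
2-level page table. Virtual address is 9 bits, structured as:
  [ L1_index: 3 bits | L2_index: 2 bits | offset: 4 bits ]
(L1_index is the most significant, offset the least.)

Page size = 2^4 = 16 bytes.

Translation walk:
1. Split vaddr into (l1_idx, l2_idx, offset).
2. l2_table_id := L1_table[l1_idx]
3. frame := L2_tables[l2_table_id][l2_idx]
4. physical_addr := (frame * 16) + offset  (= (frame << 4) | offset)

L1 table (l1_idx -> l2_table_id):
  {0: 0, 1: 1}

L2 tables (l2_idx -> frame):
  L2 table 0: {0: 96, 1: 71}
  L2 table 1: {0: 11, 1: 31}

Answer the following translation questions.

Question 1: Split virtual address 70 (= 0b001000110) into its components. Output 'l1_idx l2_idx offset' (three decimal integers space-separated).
Answer: 1 0 6

Derivation:
vaddr = 70 = 0b001000110
  top 3 bits -> l1_idx = 1
  next 2 bits -> l2_idx = 0
  bottom 4 bits -> offset = 6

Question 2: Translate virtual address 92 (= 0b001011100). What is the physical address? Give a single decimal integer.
vaddr = 92 = 0b001011100
Split: l1_idx=1, l2_idx=1, offset=12
L1[1] = 1
L2[1][1] = 31
paddr = 31 * 16 + 12 = 508

Answer: 508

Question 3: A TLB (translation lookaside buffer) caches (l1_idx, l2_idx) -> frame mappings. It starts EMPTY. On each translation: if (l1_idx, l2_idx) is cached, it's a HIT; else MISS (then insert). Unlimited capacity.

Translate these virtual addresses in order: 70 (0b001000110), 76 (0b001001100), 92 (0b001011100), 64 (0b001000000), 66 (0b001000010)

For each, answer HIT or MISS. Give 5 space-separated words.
Answer: MISS HIT MISS HIT HIT

Derivation:
vaddr=70: (1,0) not in TLB -> MISS, insert
vaddr=76: (1,0) in TLB -> HIT
vaddr=92: (1,1) not in TLB -> MISS, insert
vaddr=64: (1,0) in TLB -> HIT
vaddr=66: (1,0) in TLB -> HIT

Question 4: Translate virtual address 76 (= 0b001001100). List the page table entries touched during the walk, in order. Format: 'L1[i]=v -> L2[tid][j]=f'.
Answer: L1[1]=1 -> L2[1][0]=11

Derivation:
vaddr = 76 = 0b001001100
Split: l1_idx=1, l2_idx=0, offset=12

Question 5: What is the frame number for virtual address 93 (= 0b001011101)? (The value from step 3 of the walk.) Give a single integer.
Answer: 31

Derivation:
vaddr = 93: l1_idx=1, l2_idx=1
L1[1] = 1; L2[1][1] = 31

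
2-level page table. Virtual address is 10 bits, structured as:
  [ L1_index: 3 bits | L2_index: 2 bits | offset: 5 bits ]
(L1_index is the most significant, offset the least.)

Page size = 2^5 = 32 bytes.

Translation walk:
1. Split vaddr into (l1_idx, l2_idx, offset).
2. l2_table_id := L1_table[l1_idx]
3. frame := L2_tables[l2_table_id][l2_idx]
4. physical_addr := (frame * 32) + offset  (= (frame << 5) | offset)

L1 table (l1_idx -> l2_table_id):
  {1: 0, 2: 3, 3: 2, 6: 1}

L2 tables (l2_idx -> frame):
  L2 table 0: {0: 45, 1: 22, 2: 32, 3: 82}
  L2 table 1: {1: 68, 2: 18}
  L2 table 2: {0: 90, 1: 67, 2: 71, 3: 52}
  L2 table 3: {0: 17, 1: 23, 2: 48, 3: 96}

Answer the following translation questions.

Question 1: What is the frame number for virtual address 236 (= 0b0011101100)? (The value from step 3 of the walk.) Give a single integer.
Answer: 82

Derivation:
vaddr = 236: l1_idx=1, l2_idx=3
L1[1] = 0; L2[0][3] = 82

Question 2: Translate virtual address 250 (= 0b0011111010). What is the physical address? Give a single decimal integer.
Answer: 2650

Derivation:
vaddr = 250 = 0b0011111010
Split: l1_idx=1, l2_idx=3, offset=26
L1[1] = 0
L2[0][3] = 82
paddr = 82 * 32 + 26 = 2650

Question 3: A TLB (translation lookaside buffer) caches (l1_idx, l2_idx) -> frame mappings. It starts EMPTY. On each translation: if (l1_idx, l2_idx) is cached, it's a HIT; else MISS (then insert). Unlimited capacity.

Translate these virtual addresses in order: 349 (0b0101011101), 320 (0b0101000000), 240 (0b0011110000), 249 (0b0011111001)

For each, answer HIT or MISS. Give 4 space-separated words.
Answer: MISS HIT MISS HIT

Derivation:
vaddr=349: (2,2) not in TLB -> MISS, insert
vaddr=320: (2,2) in TLB -> HIT
vaddr=240: (1,3) not in TLB -> MISS, insert
vaddr=249: (1,3) in TLB -> HIT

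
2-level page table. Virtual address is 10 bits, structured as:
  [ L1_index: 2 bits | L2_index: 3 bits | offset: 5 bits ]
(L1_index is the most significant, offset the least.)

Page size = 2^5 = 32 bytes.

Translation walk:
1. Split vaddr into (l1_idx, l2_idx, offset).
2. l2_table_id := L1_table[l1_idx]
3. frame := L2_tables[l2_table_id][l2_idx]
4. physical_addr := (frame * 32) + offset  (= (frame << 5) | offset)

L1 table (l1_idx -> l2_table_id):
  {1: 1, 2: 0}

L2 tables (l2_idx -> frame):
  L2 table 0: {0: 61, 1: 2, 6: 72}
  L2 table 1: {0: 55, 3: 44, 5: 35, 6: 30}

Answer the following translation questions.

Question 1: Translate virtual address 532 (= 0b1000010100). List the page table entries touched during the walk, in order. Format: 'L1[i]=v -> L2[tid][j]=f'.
Answer: L1[2]=0 -> L2[0][0]=61

Derivation:
vaddr = 532 = 0b1000010100
Split: l1_idx=2, l2_idx=0, offset=20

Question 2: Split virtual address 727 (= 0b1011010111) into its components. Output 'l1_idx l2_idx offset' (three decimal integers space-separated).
Answer: 2 6 23

Derivation:
vaddr = 727 = 0b1011010111
  top 2 bits -> l1_idx = 2
  next 3 bits -> l2_idx = 6
  bottom 5 bits -> offset = 23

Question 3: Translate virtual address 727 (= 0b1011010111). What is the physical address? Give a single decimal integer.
Answer: 2327

Derivation:
vaddr = 727 = 0b1011010111
Split: l1_idx=2, l2_idx=6, offset=23
L1[2] = 0
L2[0][6] = 72
paddr = 72 * 32 + 23 = 2327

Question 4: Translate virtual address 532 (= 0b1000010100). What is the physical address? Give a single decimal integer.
vaddr = 532 = 0b1000010100
Split: l1_idx=2, l2_idx=0, offset=20
L1[2] = 0
L2[0][0] = 61
paddr = 61 * 32 + 20 = 1972

Answer: 1972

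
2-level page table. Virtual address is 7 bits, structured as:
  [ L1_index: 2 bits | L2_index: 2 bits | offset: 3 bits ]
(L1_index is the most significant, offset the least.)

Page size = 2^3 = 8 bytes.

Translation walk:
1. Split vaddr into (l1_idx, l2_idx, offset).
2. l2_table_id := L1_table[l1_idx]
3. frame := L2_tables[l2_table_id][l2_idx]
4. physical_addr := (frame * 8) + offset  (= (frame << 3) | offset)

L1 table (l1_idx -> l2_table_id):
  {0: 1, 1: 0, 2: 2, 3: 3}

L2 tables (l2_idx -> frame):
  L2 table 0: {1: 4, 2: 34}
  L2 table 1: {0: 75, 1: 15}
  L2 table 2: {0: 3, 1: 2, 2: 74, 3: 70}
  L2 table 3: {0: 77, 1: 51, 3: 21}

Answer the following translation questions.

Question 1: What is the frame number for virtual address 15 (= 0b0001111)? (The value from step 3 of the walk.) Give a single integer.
vaddr = 15: l1_idx=0, l2_idx=1
L1[0] = 1; L2[1][1] = 15

Answer: 15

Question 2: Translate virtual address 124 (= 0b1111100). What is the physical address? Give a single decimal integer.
vaddr = 124 = 0b1111100
Split: l1_idx=3, l2_idx=3, offset=4
L1[3] = 3
L2[3][3] = 21
paddr = 21 * 8 + 4 = 172

Answer: 172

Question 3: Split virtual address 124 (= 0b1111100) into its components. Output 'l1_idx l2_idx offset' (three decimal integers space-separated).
vaddr = 124 = 0b1111100
  top 2 bits -> l1_idx = 3
  next 2 bits -> l2_idx = 3
  bottom 3 bits -> offset = 4

Answer: 3 3 4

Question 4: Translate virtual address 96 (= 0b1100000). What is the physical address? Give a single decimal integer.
vaddr = 96 = 0b1100000
Split: l1_idx=3, l2_idx=0, offset=0
L1[3] = 3
L2[3][0] = 77
paddr = 77 * 8 + 0 = 616

Answer: 616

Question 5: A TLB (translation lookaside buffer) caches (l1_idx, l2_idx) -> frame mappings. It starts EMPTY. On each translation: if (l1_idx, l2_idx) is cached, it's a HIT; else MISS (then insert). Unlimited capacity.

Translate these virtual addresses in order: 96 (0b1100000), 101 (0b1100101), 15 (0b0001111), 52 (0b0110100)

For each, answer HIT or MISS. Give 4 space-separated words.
vaddr=96: (3,0) not in TLB -> MISS, insert
vaddr=101: (3,0) in TLB -> HIT
vaddr=15: (0,1) not in TLB -> MISS, insert
vaddr=52: (1,2) not in TLB -> MISS, insert

Answer: MISS HIT MISS MISS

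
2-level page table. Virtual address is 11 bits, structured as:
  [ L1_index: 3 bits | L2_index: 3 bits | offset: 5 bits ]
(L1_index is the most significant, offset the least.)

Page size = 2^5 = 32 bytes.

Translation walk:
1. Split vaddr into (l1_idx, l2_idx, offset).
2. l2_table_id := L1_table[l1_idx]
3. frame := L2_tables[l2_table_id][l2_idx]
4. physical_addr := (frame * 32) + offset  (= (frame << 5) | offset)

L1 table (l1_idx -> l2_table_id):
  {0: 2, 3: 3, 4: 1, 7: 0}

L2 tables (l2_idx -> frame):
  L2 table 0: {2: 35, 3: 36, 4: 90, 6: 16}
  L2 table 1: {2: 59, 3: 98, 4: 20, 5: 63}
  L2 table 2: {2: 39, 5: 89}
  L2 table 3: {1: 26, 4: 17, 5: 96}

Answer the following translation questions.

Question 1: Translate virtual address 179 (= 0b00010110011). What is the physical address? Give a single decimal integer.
Answer: 2867

Derivation:
vaddr = 179 = 0b00010110011
Split: l1_idx=0, l2_idx=5, offset=19
L1[0] = 2
L2[2][5] = 89
paddr = 89 * 32 + 19 = 2867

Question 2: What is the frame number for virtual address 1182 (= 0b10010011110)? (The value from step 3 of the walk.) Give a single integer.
Answer: 20

Derivation:
vaddr = 1182: l1_idx=4, l2_idx=4
L1[4] = 1; L2[1][4] = 20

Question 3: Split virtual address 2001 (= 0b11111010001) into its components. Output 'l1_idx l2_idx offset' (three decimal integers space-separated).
Answer: 7 6 17

Derivation:
vaddr = 2001 = 0b11111010001
  top 3 bits -> l1_idx = 7
  next 3 bits -> l2_idx = 6
  bottom 5 bits -> offset = 17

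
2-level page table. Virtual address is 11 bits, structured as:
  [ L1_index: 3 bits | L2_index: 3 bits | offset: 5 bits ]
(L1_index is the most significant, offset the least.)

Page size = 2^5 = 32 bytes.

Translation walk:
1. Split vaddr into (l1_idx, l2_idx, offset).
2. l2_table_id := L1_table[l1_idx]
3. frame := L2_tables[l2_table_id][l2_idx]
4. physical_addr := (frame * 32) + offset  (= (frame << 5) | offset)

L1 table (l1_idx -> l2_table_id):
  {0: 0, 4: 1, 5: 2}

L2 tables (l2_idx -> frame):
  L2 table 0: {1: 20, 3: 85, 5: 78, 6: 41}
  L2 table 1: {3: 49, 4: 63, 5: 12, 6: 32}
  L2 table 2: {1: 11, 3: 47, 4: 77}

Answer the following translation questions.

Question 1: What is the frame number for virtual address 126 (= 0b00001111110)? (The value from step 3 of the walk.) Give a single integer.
vaddr = 126: l1_idx=0, l2_idx=3
L1[0] = 0; L2[0][3] = 85

Answer: 85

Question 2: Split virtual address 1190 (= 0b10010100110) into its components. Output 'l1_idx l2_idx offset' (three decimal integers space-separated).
Answer: 4 5 6

Derivation:
vaddr = 1190 = 0b10010100110
  top 3 bits -> l1_idx = 4
  next 3 bits -> l2_idx = 5
  bottom 5 bits -> offset = 6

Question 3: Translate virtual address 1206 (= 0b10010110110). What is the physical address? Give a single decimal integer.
vaddr = 1206 = 0b10010110110
Split: l1_idx=4, l2_idx=5, offset=22
L1[4] = 1
L2[1][5] = 12
paddr = 12 * 32 + 22 = 406

Answer: 406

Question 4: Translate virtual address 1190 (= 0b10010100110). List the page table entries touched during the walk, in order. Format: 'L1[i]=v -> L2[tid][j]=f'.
Answer: L1[4]=1 -> L2[1][5]=12

Derivation:
vaddr = 1190 = 0b10010100110
Split: l1_idx=4, l2_idx=5, offset=6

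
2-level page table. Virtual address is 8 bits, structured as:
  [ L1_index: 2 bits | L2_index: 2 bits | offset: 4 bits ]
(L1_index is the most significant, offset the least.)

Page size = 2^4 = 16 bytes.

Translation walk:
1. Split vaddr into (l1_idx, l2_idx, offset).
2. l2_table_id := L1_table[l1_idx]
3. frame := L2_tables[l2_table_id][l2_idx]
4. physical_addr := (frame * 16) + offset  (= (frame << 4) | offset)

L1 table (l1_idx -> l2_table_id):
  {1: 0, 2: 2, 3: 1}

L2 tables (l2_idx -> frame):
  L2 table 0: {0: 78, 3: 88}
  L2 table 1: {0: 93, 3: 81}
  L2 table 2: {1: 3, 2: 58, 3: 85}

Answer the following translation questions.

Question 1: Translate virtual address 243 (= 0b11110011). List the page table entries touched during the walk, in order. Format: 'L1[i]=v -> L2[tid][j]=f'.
vaddr = 243 = 0b11110011
Split: l1_idx=3, l2_idx=3, offset=3

Answer: L1[3]=1 -> L2[1][3]=81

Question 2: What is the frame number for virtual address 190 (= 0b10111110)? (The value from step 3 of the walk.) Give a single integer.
Answer: 85

Derivation:
vaddr = 190: l1_idx=2, l2_idx=3
L1[2] = 2; L2[2][3] = 85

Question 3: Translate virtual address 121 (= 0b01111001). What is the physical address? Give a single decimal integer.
Answer: 1417

Derivation:
vaddr = 121 = 0b01111001
Split: l1_idx=1, l2_idx=3, offset=9
L1[1] = 0
L2[0][3] = 88
paddr = 88 * 16 + 9 = 1417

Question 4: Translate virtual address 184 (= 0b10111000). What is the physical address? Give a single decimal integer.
Answer: 1368

Derivation:
vaddr = 184 = 0b10111000
Split: l1_idx=2, l2_idx=3, offset=8
L1[2] = 2
L2[2][3] = 85
paddr = 85 * 16 + 8 = 1368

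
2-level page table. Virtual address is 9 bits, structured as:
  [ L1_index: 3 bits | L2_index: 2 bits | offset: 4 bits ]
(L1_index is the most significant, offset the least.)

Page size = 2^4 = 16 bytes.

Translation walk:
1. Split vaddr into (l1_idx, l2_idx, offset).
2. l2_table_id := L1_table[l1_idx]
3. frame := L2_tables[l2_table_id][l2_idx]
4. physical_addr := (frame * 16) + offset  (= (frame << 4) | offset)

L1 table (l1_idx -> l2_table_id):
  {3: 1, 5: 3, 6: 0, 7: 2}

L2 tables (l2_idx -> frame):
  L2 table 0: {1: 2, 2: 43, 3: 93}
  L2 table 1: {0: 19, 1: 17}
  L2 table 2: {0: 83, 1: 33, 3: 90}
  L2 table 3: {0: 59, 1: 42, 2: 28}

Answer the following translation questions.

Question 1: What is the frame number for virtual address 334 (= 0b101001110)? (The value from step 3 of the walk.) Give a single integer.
Answer: 59

Derivation:
vaddr = 334: l1_idx=5, l2_idx=0
L1[5] = 3; L2[3][0] = 59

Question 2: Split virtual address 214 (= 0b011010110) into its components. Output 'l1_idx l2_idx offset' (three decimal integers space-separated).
vaddr = 214 = 0b011010110
  top 3 bits -> l1_idx = 3
  next 2 bits -> l2_idx = 1
  bottom 4 bits -> offset = 6

Answer: 3 1 6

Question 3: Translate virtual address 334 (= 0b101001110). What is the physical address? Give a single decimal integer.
Answer: 958

Derivation:
vaddr = 334 = 0b101001110
Split: l1_idx=5, l2_idx=0, offset=14
L1[5] = 3
L2[3][0] = 59
paddr = 59 * 16 + 14 = 958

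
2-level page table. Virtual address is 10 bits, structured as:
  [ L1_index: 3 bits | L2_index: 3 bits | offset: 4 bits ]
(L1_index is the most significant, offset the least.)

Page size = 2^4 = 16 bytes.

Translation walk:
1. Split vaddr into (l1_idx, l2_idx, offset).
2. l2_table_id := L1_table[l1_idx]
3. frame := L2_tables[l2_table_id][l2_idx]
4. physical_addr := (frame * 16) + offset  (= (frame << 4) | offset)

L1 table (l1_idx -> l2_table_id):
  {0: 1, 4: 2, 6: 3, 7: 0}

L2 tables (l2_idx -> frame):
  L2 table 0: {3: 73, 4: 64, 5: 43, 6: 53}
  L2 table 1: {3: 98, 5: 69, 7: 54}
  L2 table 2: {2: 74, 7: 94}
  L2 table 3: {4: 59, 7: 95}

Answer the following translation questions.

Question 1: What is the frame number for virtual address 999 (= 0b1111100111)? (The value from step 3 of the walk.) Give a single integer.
vaddr = 999: l1_idx=7, l2_idx=6
L1[7] = 0; L2[0][6] = 53

Answer: 53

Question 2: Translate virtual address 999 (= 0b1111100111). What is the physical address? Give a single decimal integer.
vaddr = 999 = 0b1111100111
Split: l1_idx=7, l2_idx=6, offset=7
L1[7] = 0
L2[0][6] = 53
paddr = 53 * 16 + 7 = 855

Answer: 855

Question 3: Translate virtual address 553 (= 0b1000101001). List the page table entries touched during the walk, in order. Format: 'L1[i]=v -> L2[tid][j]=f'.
Answer: L1[4]=2 -> L2[2][2]=74

Derivation:
vaddr = 553 = 0b1000101001
Split: l1_idx=4, l2_idx=2, offset=9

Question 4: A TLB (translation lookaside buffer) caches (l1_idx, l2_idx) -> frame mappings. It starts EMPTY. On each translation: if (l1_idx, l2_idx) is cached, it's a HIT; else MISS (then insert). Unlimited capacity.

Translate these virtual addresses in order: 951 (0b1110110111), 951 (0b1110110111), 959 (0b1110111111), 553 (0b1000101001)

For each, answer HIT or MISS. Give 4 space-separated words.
vaddr=951: (7,3) not in TLB -> MISS, insert
vaddr=951: (7,3) in TLB -> HIT
vaddr=959: (7,3) in TLB -> HIT
vaddr=553: (4,2) not in TLB -> MISS, insert

Answer: MISS HIT HIT MISS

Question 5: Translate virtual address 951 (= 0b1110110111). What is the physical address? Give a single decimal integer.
Answer: 1175

Derivation:
vaddr = 951 = 0b1110110111
Split: l1_idx=7, l2_idx=3, offset=7
L1[7] = 0
L2[0][3] = 73
paddr = 73 * 16 + 7 = 1175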